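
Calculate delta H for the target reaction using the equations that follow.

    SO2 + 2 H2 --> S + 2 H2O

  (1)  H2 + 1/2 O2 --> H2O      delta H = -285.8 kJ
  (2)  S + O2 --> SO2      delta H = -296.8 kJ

(1) × 2 (scale by 2 for the 2 H2O): (2)·(-285.8) = -571.6 kJ
(2) reversed (SO2 must end up as a reactant): +296.8 kJ
Summing the manipulated equations, delta H = (2)·(-285.8) + (-1)·(-296.8) = -274.8 kJ

delta H = -274.8 kJ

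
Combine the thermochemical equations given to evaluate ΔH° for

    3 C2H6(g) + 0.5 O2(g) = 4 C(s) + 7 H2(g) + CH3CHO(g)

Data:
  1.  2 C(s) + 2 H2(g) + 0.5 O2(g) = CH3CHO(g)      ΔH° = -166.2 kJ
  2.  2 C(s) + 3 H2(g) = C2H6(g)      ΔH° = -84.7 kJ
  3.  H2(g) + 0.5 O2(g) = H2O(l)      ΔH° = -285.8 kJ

ΔH° = 87.9 kJ

eq. 1 as written (CH3CHO(g) already on the product side): -166.2 kJ
eq. 2 reversed and × 3 (reverse to put C2H6(g) on the reactant side; scale by 3 for the 3 C2H6(g)): (-3)·(-84.7) = +254.1 kJ
eq. 3: not needed (H2O(l) appears nowhere else).
ΔH° = (1)·(-166.2) + (-3)·(-84.7) = 87.9 kJ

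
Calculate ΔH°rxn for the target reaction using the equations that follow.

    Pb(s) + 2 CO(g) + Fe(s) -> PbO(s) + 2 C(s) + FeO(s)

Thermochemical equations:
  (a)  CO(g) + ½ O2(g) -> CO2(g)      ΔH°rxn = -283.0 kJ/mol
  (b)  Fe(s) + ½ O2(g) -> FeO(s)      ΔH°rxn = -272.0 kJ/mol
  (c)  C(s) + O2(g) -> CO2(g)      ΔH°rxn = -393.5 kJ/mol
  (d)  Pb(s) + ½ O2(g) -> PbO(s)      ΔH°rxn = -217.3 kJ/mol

(a) × 2 (×2 to match 2 CO(g) in the target): (2)·(-283.0) = -566.0 kJ/mol
(b) as written (FeO(s) already on the product side): -272.0 kJ/mol
(c) reversed and × 2 (reverse to put C(s) on the product side; scale by 2 for the 2 C(s)): (-2)·(-393.5) = +787.0 kJ/mol
(d) as written (PbO(s) already on the product side): -217.3 kJ/mol
Combining the equations, ΔH°rxn = (-566.0) + (-272.0) + (+787.0) + (-217.3) = -268.3 kJ/mol

ΔH°rxn = -268.3 kJ/mol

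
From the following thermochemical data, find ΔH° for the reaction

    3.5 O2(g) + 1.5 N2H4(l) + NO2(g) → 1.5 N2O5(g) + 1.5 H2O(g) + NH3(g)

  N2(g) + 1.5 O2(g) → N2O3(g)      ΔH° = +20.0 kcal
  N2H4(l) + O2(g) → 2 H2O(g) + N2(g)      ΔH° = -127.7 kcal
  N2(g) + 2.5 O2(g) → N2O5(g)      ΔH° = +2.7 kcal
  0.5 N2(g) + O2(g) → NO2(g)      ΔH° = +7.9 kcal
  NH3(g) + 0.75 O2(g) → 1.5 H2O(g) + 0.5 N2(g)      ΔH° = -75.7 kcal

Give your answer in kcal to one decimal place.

equation 1: not needed.
equation 2 × 3/2: (3/2)·(-127.7) = -191.55 kcal
equation 3 × 3/2: (3/2)·(+2.7) = +4.05 kcal
equation 4 reversed: -7.9 kcal
equation 5 reversed: +75.7 kcal
Combining the equations, ΔH° = (3/2)·(-127.7) + (3/2)·(+2.7) + (-1)·(+7.9) + (-1)·(-75.7) = -119.7 kcal

ΔH° = -119.7 kcal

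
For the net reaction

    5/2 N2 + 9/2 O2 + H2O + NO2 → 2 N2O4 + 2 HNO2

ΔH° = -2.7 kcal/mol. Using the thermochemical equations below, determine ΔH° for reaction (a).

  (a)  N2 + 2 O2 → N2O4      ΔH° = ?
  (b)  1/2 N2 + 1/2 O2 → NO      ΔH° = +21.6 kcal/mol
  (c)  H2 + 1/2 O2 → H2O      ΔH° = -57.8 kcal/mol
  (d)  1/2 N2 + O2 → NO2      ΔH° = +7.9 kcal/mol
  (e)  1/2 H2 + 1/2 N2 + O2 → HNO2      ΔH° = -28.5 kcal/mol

ΔH° = 2.2 kcal/mol

(a) × 2: contributes 2·x
(b): not needed.
(c) reversed: +57.8 kcal/mol
(d) reversed: -7.9 kcal/mol
(e) × 2: (2)·(-28.5) = -57.0 kcal/mol
-2.7 = (+57.8) + (-7.9) + (-57.0) + 2·x
x = (-2.7 − (-7.1)) / (2) = 2.2 kcal/mol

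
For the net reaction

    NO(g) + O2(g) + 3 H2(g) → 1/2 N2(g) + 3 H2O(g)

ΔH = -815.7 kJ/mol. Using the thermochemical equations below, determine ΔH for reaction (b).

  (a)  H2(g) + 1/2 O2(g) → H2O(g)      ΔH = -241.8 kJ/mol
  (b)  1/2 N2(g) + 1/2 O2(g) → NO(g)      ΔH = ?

(a) × 3 (×3 to match 3 H2O(g) in the target): (3)·(-241.8) = -725.4 kJ/mol
(b) reversed (reverse to put NO(g) on the reactant side): contributes −x
-815.7 = (-725.4) − x
x = (-815.7 − (-725.4)) / (-1) = 90.3 kJ/mol

ΔH = 90.3 kJ/mol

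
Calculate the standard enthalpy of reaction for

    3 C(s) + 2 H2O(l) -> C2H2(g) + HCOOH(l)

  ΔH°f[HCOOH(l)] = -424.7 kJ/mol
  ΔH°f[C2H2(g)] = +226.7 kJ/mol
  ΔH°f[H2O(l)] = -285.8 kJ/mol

ΔH_rxn = 373.6 kJ/mol

ΔH°rxn = Σ nΔHf°(products) − Σ nΔHf°(reactants).
Products: 1·(+226.7) + 1·(-424.7) = -198.0
Reactants: 3·(+0.0) + 2·(-285.8) = -571.6
ΔH_rxn = (-198.0) − (-571.6) = 373.6 kJ/mol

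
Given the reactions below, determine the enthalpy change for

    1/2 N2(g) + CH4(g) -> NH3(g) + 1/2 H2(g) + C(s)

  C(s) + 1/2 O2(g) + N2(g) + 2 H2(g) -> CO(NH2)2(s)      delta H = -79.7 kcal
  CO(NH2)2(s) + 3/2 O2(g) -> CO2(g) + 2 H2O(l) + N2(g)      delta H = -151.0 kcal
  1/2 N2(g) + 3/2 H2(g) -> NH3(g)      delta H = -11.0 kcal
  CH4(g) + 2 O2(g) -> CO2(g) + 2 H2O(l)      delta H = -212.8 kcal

equation 1 reversed (reverse to put C(s) on the product side): +79.7 kcal
equation 2 reversed: +151.0 kcal
equation 3 as written (NH3(g) already on the product side): -11.0 kcal
equation 4 as written (CH4(g) already on the reactant side): -212.8 kcal
delta H = (-1)·(-79.7) + (-1)·(-151.0) + (1)·(-11.0) + (1)·(-212.8) = 6.9 kcal

delta H = 6.9 kcal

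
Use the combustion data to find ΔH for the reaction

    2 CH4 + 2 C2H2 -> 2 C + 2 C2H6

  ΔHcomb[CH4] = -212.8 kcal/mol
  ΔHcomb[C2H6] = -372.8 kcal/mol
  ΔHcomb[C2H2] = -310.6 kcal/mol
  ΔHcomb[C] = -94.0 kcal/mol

ΔH = -113.2 kcal/mol

With combustion enthalpies, reactants minus products:
= [2·(-212.8) + 2·(-310.6)] − [2·(-94.0) + 2·(-372.8)]
= -113.2 kcal/mol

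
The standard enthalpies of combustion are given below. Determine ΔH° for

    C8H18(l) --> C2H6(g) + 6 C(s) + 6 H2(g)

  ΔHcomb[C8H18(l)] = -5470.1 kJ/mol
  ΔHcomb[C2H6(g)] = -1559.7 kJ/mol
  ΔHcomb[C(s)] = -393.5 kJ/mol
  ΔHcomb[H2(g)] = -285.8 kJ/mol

Using ΔH = Σ nΔHc°(reactants) − Σ nΔHc°(products):
= [1·(-5470.1)] − [1·(-1559.7) + 6·(-393.5) + 6·(-285.8)]
= 165.4 kJ/mol

ΔH° = 165.4 kJ/mol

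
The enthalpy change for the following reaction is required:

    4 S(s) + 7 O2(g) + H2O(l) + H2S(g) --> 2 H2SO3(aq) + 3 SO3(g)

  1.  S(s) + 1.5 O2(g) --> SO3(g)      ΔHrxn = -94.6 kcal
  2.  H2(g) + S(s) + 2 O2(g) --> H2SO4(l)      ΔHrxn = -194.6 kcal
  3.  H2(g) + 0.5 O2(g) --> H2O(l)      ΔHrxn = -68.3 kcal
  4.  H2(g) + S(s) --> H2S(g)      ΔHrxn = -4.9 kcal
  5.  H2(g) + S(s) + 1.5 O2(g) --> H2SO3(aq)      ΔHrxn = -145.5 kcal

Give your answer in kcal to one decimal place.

ΔHrxn = -501.6 kcal

eq. 1 × 3: (3)·(-94.6) = -283.8 kcal
eq. 2: not needed.
eq. 3 reversed: +68.3 kcal
eq. 4 reversed: +4.9 kcal
eq. 5 × 2: (2)·(-145.5) = -291.0 kcal
Since enthalpy is a state function, ΔHrxn = (3)·(-94.6) + (-1)·(-68.3) + (-1)·(-4.9) + (2)·(-145.5) = -501.6 kcal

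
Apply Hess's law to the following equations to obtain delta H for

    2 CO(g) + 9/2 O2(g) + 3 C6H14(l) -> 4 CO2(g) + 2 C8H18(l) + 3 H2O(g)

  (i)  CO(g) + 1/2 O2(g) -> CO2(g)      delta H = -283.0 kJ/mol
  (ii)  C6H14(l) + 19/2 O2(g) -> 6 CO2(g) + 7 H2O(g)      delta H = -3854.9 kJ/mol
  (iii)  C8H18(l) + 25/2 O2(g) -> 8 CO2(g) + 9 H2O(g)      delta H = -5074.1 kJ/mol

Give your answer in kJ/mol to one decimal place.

delta H = -1982.5 kJ/mol

(i) × 2 (×2 to match 2 CO(g) in the target): (2)·(-283.0) = -566.0 kJ/mol
(ii) × 3 (scale by 3 for the 3 C6H14(l)): (3)·(-3854.9) = -11564.7 kJ/mol
(iii) reversed and × 2 (C8H18(l) must end up as a product; ×2 to match 2 C8H18(l) in the target): (-2)·(-5074.1) = +10148.2 kJ/mol
Since enthalpy is a state function, delta H = (2)·(-283.0) + (3)·(-3854.9) + (-2)·(-5074.1) = -1982.5 kJ/mol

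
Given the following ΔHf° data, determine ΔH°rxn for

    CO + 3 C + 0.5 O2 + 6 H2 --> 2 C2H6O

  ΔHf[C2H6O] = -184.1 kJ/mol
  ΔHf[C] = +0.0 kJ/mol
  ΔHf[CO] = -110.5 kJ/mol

ΔH°rxn = -257.7 kJ/mol

ΔH°rxn = Σ nΔHf°(products) − Σ nΔHf°(reactants).
Products: 2·(-184.1) = -368.2
Reactants: 1·(-110.5) + 3·(+0.0) + 1/2·(+0.0) + 6·(+0.0) = -110.5
ΔH°rxn = (-368.2) − (-110.5) = -257.7 kJ/mol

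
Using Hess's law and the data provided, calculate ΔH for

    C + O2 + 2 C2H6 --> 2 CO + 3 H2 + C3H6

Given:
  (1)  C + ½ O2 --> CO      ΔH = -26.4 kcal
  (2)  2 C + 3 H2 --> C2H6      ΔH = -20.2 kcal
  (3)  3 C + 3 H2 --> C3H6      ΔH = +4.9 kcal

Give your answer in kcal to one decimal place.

ΔH = -7.5 kcal

(1) × 2 (scale by 2 for the 2 CO): (2)·(-26.4) = -52.8 kcal
(2) reversed and × 2 (C2H6 must end up as a reactant; ×2 to match 2 C2H6 in the target): (-2)·(-20.2) = +40.4 kcal
(3) as written (C3H6 already on the product side): +4.9 kcal
Combining the equations, ΔH = (2)·(-26.4) + (-2)·(-20.2) + (1)·(+4.9) = -7.5 kcal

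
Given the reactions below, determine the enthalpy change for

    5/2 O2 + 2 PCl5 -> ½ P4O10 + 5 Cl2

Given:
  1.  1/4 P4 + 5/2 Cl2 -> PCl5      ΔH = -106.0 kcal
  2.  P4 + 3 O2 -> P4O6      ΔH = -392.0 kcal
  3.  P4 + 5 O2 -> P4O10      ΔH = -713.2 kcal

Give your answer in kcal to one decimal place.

ΔH = -144.6 kcal

eq. 1 reversed and × 2: (-2)·(-106.0) = +212.0 kcal
eq. 2: not needed.
eq. 3 × 1/2: (1/2)·(-713.2) = -356.6 kcal
ΔH = (-2)·(-106.0) + (1/2)·(-713.2) = -144.6 kcal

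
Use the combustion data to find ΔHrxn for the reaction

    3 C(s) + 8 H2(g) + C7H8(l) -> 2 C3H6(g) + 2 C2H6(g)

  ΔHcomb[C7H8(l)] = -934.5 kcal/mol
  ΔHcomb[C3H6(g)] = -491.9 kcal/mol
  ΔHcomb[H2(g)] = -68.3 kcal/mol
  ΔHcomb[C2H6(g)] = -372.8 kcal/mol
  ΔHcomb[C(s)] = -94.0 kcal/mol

ΔHrxn = -33.5 kcal/mol

With combustion enthalpies, reactants minus products:
= [3·(-94.0) + 8·(-68.3) + 1·(-934.5)] − [2·(-491.9) + 2·(-372.8)]
= -33.5 kcal/mol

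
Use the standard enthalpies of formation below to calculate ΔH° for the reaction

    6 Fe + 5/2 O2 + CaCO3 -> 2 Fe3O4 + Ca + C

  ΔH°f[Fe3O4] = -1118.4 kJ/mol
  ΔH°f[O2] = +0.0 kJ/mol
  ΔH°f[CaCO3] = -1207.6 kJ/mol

ΔH° = -1029.2 kJ/mol

Products: 2·(-1118.4) + 1·(+0.0) + 1·(+0.0) = -2236.8
Reactants: 6·(+0.0) + 5/2·(+0.0) + 1·(-1207.6) = -1207.6
ΔH° = (-2236.8) − (-1207.6) = -1029.2 kJ/mol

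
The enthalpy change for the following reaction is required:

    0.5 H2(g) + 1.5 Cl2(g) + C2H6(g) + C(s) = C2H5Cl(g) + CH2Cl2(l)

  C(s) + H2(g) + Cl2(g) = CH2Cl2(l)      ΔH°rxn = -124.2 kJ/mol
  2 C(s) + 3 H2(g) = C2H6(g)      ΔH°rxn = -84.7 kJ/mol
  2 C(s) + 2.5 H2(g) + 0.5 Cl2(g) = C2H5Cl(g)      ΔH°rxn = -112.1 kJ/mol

equation 1 as written: -124.2 kJ/mol
equation 2 reversed: +84.7 kJ/mol
equation 3 as written: -112.1 kJ/mol
Summing the manipulated equations, ΔH°rxn = (-124.2) + (+84.7) + (-112.1) = -151.6 kJ/mol

ΔH°rxn = -151.6 kJ/mol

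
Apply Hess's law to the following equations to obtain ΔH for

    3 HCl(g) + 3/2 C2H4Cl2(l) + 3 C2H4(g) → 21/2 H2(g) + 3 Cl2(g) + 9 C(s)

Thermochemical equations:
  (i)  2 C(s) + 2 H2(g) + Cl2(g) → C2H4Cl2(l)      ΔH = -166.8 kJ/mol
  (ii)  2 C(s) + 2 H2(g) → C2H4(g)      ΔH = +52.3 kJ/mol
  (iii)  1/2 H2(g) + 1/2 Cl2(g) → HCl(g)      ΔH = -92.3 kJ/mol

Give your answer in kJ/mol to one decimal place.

ΔH = 370.2 kJ/mol

(i) reversed and × 3/2: (-3/2)·(-166.8) = +250.2 kJ/mol
(ii) reversed and × 3: (-3)·(+52.3) = -156.9 kJ/mol
(iii) reversed and × 3: (-3)·(-92.3) = +276.9 kJ/mol
ΔH = (-3/2)·(-166.8) + (-3)·(+52.3) + (-3)·(-92.3) = 370.2 kJ/mol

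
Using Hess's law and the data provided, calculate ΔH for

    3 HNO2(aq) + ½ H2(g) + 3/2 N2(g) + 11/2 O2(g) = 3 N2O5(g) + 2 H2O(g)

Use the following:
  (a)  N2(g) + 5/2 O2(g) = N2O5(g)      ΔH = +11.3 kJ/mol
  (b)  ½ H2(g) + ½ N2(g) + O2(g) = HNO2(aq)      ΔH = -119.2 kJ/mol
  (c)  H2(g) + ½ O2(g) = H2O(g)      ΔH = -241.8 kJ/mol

ΔH = -92.1 kJ/mol

(a) × 3: (3)·(+11.3) = +33.9 kJ/mol
(b) reversed and × 3: (-3)·(-119.2) = +357.6 kJ/mol
(c) × 2: (2)·(-241.8) = -483.6 kJ/mol
Since enthalpy is a state function, ΔH = (+33.9) + (+357.6) + (-483.6) = -92.1 kJ/mol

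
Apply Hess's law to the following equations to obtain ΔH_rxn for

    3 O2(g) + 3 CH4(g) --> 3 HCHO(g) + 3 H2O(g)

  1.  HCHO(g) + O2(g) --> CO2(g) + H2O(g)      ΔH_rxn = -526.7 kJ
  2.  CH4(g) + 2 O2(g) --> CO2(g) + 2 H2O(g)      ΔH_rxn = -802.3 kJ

eq. 1 reversed and × 3: (-3)·(-526.7) = +1580.1 kJ
eq. 2 × 3: (3)·(-802.3) = -2406.9 kJ
ΔH_rxn = (-3)·(-526.7) + (3)·(-802.3) = -826.8 kJ

ΔH_rxn = -826.8 kJ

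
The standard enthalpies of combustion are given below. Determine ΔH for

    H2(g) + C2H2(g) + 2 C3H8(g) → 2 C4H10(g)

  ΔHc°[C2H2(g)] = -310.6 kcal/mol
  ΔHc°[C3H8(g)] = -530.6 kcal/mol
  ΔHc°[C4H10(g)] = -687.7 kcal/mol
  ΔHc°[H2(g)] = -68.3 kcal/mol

With combustion enthalpies, reactants minus products:
= [1·(-68.3) + 1·(-310.6) + 2·(-530.6)] − [2·(-687.7)]
= -64.7 kcal/mol

ΔH = -64.7 kcal/mol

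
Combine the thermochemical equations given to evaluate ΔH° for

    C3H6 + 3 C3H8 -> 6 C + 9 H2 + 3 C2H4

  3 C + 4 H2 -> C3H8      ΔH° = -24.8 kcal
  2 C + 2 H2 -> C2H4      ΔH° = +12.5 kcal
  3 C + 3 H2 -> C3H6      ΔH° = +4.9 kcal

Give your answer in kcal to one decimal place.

ΔH° = 107.0 kcal

equation 1 reversed and × 3 (reverse to put C3H8 on the reactant side; ×3 to match 3 C3H8 in the target): (-3)·(-24.8) = +74.4 kcal
equation 2 × 3 (scale by 3 for the 3 C2H4): (3)·(+12.5) = +37.5 kcal
equation 3 reversed (reverse to put C3H6 on the reactant side): -4.9 kcal
By Hess's law, ΔH° = (+74.4) + (+37.5) + (-4.9) = 107.0 kcal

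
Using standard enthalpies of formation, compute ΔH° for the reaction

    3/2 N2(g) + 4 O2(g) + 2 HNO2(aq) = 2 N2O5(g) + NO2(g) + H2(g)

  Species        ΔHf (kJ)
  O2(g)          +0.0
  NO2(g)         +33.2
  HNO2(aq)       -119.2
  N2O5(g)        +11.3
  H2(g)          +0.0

ΔH° = 294.2 kJ

Products: 2·(+11.3) + 1·(+33.2) + 1·(+0.0) = +55.8
Reactants: 3/2·(+0.0) + 4·(+0.0) + 2·(-119.2) = -238.4
ΔH° = (+55.8) − (-238.4) = 294.2 kJ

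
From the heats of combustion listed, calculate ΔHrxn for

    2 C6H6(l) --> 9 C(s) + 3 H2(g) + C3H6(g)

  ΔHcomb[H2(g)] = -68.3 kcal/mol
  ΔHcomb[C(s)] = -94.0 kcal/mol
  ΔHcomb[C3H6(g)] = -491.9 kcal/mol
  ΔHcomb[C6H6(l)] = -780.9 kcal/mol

With combustion enthalpies, reactants minus products:
= [2·(-780.9)] − [9·(-94.0) + 3·(-68.3) + 1·(-491.9)]
= -19.0 kcal/mol

ΔHrxn = -19.0 kcal/mol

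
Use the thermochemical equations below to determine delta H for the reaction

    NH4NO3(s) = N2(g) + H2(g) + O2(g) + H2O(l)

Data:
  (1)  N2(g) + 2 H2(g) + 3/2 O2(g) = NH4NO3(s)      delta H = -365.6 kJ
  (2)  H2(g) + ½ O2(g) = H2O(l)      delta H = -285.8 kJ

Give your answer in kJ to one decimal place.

(1) reversed (NH4NO3(s) must end up as a reactant): +365.6 kJ
(2) as written (H2O(l) already on the product side): -285.8 kJ
delta H = (+365.6) + (-285.8) = 79.8 kJ

delta H = 79.8 kJ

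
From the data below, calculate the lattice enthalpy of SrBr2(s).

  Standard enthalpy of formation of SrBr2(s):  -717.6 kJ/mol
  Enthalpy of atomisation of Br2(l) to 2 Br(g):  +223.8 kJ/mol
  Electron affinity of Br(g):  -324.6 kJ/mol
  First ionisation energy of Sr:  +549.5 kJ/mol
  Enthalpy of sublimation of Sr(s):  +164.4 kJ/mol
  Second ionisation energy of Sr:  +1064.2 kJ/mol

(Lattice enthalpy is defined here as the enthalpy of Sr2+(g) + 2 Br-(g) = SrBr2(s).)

ΔHf° = 1·ΔHsub + 1·(ΣIE) + 1·D(Br2) + 2·EA + U
-717.6 = 1·(+164.4) + 1·(+1613.7) + 1·(+223.8) + 2·(-324.6) + U
U = -717.6 − (+1352.7) = -2070.3 kJ/mol

U = -2070.3 kJ/mol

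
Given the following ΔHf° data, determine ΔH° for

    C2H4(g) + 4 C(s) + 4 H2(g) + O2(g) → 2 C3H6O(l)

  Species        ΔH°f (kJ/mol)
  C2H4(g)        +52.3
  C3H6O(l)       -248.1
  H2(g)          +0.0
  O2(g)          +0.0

ΔH° = -548.5 kJ/mol

Products: 2·(-248.1) = -496.2
Reactants: 1·(+52.3) + 4·(+0.0) + 4·(+0.0) + 1·(+0.0) = +52.3
ΔH° = (-496.2) − (+52.3) = -548.5 kJ/mol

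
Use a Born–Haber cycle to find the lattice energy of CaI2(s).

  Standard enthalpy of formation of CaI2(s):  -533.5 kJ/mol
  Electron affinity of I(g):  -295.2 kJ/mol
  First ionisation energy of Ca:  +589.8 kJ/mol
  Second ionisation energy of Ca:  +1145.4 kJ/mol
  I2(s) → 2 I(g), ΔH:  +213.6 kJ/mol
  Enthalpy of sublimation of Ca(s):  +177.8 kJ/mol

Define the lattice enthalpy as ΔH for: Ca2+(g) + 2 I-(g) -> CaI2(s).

ΔHf° = 1·ΔHsub + 1·(ΣIE) + 1·D(I2) + 2·EA + U
-533.5 = 1·(+177.8) + 1·(+1735.2) + 1·(+213.6) + 2·(-295.2) + U
U = -533.5 − (+1536.2) = -2069.7 kJ/mol

U = -2069.7 kJ/mol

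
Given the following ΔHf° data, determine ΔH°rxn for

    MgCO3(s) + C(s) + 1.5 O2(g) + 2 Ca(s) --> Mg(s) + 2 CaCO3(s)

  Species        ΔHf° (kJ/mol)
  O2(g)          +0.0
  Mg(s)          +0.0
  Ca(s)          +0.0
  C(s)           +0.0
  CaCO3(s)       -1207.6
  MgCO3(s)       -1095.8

ΔH°rxn = -1319.4 kJ/mol

Products: 1·(+0.0) + 2·(-1207.6) = -2415.2
Reactants: 1·(-1095.8) + 1·(+0.0) + 3/2·(+0.0) + 2·(+0.0) = -1095.8
ΔH°rxn = (-2415.2) − (-1095.8) = -1319.4 kJ/mol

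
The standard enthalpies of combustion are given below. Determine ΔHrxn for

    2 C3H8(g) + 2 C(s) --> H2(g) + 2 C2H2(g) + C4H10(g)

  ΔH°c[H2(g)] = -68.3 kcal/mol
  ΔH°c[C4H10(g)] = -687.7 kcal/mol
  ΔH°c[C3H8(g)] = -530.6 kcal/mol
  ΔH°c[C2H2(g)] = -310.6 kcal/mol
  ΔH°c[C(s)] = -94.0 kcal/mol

With combustion enthalpies, reactants minus products:
= [2·(-530.6) + 2·(-94.0)] − [1·(-68.3) + 2·(-310.6) + 1·(-687.7)]
= 128.0 kcal/mol

ΔHrxn = 128.0 kcal/mol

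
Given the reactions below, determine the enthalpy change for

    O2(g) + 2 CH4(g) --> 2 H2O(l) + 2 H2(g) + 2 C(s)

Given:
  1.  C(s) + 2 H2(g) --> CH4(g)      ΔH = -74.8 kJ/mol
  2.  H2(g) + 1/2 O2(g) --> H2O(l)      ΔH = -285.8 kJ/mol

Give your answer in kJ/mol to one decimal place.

ΔH = -422.0 kJ/mol

eq. 1 reversed and × 2 (CH4(g) must end up as a reactant; ×2 to match 2 CH4(g) in the target): (-2)·(-74.8) = +149.6 kJ/mol
eq. 2 × 2 (scale by 2 for the 2 H2O(l)): (2)·(-285.8) = -571.6 kJ/mol
Combining the equations, ΔH = (-2)·(-74.8) + (2)·(-285.8) = -422.0 kJ/mol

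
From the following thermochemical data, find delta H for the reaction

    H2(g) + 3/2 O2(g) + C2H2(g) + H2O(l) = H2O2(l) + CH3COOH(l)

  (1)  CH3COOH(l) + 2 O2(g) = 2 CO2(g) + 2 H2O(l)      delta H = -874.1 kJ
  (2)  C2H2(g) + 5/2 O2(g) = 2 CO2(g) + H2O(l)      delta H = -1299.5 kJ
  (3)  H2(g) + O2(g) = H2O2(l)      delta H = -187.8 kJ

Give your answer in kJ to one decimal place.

(1) reversed (CH3COOH(l) must end up as a product): +874.1 kJ
(2) as written (C2H2(g) already on the reactant side): -1299.5 kJ
(3) as written (H2O2(l) already on the product side): -187.8 kJ
Summing the manipulated equations, delta H = (-1)·(-874.1) + (1)·(-1299.5) + (1)·(-187.8) = -613.2 kJ

delta H = -613.2 kJ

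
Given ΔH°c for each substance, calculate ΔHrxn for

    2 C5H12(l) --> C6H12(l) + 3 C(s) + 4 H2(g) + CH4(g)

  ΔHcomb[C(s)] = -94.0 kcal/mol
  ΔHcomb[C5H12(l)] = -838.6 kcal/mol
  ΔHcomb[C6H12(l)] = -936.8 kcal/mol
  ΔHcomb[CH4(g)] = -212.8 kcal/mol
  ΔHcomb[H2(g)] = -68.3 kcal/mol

ΔHrxn = 27.6 kcal/mol

Using ΔH = Σ nΔHc°(reactants) − Σ nΔHc°(products):
= [2·(-838.6)] − [1·(-936.8) + 3·(-94.0) + 4·(-68.3) + 1·(-212.8)]
= 27.6 kcal/mol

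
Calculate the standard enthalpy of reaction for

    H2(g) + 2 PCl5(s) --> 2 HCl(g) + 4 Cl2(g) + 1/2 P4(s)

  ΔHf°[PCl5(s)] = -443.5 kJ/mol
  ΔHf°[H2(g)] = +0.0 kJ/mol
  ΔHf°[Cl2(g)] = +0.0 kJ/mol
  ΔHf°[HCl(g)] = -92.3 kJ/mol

ΔH° = 702.4 kJ/mol

ΔH°rxn = Σ nΔHf°(products) − Σ nΔHf°(reactants).
Products: 2·(-92.3) + 4·(+0.0) + 1/2·(+0.0) = -184.6
Reactants: 1·(+0.0) + 2·(-443.5) = -887.0
ΔH° = (-184.6) − (-887.0) = 702.4 kJ/mol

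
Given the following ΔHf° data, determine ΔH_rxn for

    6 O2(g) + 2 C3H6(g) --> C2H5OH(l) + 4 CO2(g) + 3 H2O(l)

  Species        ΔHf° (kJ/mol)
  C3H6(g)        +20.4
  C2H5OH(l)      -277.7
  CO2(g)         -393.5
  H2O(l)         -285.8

ΔH_rxn = -2749.9 kJ/mol

Products: 1·(-277.7) + 4·(-393.5) + 3·(-285.8) = -2709.1
Reactants: 6·(+0.0) + 2·(+20.4) = +40.8
ΔH_rxn = (-2709.1) − (+40.8) = -2749.9 kJ/mol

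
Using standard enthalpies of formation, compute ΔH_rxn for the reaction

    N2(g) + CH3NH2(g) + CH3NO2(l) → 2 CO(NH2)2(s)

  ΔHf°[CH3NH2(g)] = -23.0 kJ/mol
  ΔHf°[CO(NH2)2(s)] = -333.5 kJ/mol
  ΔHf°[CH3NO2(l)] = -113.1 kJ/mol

ΔH_rxn = -530.9 kJ/mol

Products: 2·(-333.5) = -667.0
Reactants: 1·(+0.0) + 1·(-23.0) + 1·(-113.1) = -136.1
ΔH_rxn = (-667.0) − (-136.1) = -530.9 kJ/mol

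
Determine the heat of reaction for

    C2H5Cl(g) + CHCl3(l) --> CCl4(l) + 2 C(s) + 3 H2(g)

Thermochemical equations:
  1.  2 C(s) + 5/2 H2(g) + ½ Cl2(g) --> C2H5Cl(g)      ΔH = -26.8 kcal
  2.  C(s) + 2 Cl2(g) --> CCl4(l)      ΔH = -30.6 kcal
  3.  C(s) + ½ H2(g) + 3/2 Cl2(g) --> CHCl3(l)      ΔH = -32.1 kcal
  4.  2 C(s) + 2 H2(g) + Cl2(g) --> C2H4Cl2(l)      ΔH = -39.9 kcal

eq. 1 reversed (reverse to put C2H5Cl(g) on the reactant side): +26.8 kcal
eq. 2 as written (CCl4(l) already on the product side): -30.6 kcal
eq. 3 reversed (reverse to put CHCl3(l) on the reactant side): +32.1 kcal
eq. 4: not needed (C2H4Cl2(l) appears nowhere else).
Combining the equations, ΔH = (-1)·(-26.8) + (1)·(-30.6) + (-1)·(-32.1) = 28.3 kcal

ΔH = 28.3 kcal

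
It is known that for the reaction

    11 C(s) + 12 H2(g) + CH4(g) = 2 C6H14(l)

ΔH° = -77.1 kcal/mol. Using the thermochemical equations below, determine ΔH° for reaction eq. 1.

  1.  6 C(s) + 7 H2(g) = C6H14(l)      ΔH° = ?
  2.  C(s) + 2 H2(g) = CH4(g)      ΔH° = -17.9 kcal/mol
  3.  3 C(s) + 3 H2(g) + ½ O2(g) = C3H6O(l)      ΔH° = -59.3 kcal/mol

ΔH° = -47.5 kcal/mol

eq. 1 × 2 (×2 to match 2 C6H14(l) in the target): contributes 2·x
eq. 2 reversed (reverse to put CH4(g) on the reactant side): +17.9 kcal/mol
eq. 3: not needed (C3H6O(l) appears nowhere else).
-77.1 = (+17.9) + 2·x
x = (-77.1 − (+17.9)) / (2) = -47.5 kcal/mol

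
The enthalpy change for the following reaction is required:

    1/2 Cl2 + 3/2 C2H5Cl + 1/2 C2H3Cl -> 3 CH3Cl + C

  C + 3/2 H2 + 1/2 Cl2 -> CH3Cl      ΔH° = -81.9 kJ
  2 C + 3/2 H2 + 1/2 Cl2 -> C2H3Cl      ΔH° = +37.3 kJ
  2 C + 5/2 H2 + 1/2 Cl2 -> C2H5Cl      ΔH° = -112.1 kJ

ΔH° = -96.2 kJ

equation 1 × 3: (3)·(-81.9) = -245.7 kJ
equation 2 reversed and × 1/2: (-1/2)·(+37.3) = -18.65 kJ
equation 3 reversed and × 3/2: (-3/2)·(-112.1) = +168.15 kJ
ΔH° = (3)·(-81.9) + (-1/2)·(+37.3) + (-3/2)·(-112.1) = -96.2 kJ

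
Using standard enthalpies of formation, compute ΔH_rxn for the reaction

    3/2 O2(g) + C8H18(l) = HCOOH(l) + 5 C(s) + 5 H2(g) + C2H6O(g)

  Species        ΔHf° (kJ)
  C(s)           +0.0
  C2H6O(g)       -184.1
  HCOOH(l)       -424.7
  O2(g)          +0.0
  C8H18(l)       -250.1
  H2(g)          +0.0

ΔH_rxn = -358.7 kJ

Products: 1·(-424.7) + 5·(+0.0) + 5·(+0.0) + 1·(-184.1) = -608.8
Reactants: 3/2·(+0.0) + 1·(-250.1) = -250.1
ΔH_rxn = (-608.8) − (-250.1) = -358.7 kJ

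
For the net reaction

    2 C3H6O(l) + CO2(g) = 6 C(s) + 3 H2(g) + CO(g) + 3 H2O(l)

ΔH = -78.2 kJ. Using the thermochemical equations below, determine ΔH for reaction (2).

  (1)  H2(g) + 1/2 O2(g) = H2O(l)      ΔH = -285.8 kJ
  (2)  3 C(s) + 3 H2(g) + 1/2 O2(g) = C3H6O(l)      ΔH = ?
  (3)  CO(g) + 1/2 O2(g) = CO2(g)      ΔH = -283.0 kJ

ΔH = -248.1 kJ

(1) × 3 (×3 to match 3 H2O(l) in the target): (3)·(-285.8) = -857.4 kJ
(2) reversed and × 2 (reverse to put C3H6O(l) on the reactant side; ×2 to match 2 C3H6O(l) in the target): contributes −2·x
(3) reversed (CO(g) must end up as a product): +283.0 kJ
-78.2 = (-857.4) + (+283.0) − 2·x
x = (-78.2 − (-574.4)) / (-2) = -248.1 kJ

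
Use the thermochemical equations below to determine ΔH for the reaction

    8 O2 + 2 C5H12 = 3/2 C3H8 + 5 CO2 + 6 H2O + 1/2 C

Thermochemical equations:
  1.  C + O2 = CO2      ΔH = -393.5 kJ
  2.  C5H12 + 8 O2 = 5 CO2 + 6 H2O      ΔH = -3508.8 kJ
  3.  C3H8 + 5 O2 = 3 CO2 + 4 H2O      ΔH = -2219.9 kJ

eq. 1 reversed and × 1/2 (C must end up as a product; scale by 1/2 for the 1/2 C): (-1/2)·(-393.5) = +196.75 kJ
eq. 2 × 2 (scale by 2 for the 2 C5H12): (2)·(-3508.8) = -7017.6 kJ
eq. 3 reversed and × 3/2 (C3H8 must end up as a product; ×3/2 to match 3/2 C3H8 in the target): (-3/2)·(-2219.9) = +3329.85 kJ
Summing the manipulated equations, ΔH = (-1/2)·(-393.5) + (2)·(-3508.8) + (-3/2)·(-2219.9) = -3491.0 kJ

ΔH = -3491.0 kJ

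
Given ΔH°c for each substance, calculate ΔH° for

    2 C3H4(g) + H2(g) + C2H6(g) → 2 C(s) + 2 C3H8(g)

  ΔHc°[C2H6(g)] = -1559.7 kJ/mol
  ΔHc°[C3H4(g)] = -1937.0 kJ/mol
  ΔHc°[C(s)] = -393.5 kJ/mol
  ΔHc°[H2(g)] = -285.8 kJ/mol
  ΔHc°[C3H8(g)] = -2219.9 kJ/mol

With combustion enthalpies, reactants minus products:
= [2·(-1937.0) + 1·(-285.8) + 1·(-1559.7)] − [2·(-393.5) + 2·(-2219.9)]
= -492.7 kJ/mol

ΔH° = -492.7 kJ/mol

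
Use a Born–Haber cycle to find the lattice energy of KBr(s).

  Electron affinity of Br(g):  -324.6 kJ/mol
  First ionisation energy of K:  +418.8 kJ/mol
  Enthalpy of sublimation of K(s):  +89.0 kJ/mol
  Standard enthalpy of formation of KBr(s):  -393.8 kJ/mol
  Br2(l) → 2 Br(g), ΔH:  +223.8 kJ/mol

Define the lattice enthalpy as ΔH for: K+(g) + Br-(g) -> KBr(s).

U = -688.9 kJ/mol

ΔHf° = 1·ΔHsub + 1·(ΣIE) + 1/2·D(Br2) + 1·EA + U
-393.8 = 1·(+89.0) + 1·(+418.8) + 1/2·(+223.8) + 1·(-324.6) + U
U = -393.8 − (+295.1) = -688.9 kJ/mol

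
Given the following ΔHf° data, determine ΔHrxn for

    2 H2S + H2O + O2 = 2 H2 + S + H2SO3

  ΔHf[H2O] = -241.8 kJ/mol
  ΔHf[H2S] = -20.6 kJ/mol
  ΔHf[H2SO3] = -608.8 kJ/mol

ΔHrxn = -325.8 kJ/mol

Products: 2·(+0.0) + 1·(+0.0) + 1·(-608.8) = -608.8
Reactants: 2·(-20.6) + 1·(-241.8) + 1·(+0.0) = -283.0
ΔHrxn = (-608.8) − (-283.0) = -325.8 kJ/mol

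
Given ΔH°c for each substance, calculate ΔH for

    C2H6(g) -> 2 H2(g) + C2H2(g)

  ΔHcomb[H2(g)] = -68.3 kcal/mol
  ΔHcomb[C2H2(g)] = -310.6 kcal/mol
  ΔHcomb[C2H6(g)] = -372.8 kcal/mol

With combustion enthalpies, reactants minus products:
= [1·(-372.8)] − [2·(-68.3) + 1·(-310.6)]
= 74.4 kcal/mol

ΔH = 74.4 kcal/mol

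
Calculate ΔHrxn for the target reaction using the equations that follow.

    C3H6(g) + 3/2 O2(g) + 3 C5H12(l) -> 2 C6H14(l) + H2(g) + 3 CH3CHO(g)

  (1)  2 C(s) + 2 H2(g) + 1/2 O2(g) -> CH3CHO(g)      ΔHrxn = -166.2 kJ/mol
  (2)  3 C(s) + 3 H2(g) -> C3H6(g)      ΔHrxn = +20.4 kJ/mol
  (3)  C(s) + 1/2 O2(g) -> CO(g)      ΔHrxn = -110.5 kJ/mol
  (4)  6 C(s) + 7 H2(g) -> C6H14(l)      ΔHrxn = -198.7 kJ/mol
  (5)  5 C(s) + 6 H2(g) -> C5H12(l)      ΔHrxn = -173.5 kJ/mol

ΔHrxn = -395.9 kJ/mol

(1) × 3: (3)·(-166.2) = -498.6 kJ/mol
(2) reversed: -20.4 kJ/mol
(3): not needed.
(4) × 2: (2)·(-198.7) = -397.4 kJ/mol
(5) reversed and × 3: (-3)·(-173.5) = +520.5 kJ/mol
ΔHrxn = (-498.6) + (-20.4) + (-397.4) + (+520.5) = -395.9 kJ/mol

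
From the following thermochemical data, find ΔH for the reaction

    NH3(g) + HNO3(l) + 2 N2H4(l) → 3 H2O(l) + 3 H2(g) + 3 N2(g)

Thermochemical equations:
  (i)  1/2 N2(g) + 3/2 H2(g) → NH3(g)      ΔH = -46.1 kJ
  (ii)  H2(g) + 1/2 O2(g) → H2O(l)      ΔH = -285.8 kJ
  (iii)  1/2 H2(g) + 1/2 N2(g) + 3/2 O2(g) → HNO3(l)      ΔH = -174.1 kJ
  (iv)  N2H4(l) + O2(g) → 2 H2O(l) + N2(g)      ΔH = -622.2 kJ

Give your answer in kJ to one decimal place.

ΔH = -738.4 kJ

(i) reversed (reverse to put NH3(g) on the reactant side): +46.1 kJ
(ii) reversed: +285.8 kJ
(iii) reversed (reverse to put HNO3(l) on the reactant side): +174.1 kJ
(iv) × 2 (scale by 2 for the 2 N2H4(l)): (2)·(-622.2) = -1244.4 kJ
ΔH = (-1)·(-46.1) + (-1)·(-285.8) + (-1)·(-174.1) + (2)·(-622.2) = -738.4 kJ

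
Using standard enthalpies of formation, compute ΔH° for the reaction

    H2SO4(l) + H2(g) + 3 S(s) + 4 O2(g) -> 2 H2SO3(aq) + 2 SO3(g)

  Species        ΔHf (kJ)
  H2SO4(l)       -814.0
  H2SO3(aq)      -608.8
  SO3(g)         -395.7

ΔH° = -1195.0 kJ

Products: 2·(-608.8) + 2·(-395.7) = -2009.0
Reactants: 1·(-814.0) + 1·(+0.0) + 3·(+0.0) + 4·(+0.0) = -814.0
ΔH° = (-2009.0) − (-814.0) = -1195.0 kJ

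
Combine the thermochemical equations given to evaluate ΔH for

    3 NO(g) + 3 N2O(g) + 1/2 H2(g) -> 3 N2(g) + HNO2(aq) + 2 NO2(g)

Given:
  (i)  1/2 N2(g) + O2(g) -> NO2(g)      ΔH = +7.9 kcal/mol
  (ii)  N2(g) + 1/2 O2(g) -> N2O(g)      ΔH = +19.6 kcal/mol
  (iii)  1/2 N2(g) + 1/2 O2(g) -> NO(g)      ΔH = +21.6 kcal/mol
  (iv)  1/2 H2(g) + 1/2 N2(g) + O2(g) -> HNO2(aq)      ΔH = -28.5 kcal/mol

ΔH = -136.3 kcal/mol

(i) × 2: (2)·(+7.9) = +15.8 kcal/mol
(ii) reversed and × 3: (-3)·(+19.6) = -58.8 kcal/mol
(iii) reversed and × 3: (-3)·(+21.6) = -64.8 kcal/mol
(iv) as written: -28.5 kcal/mol
ΔH = (2)·(+7.9) + (-3)·(+19.6) + (-3)·(+21.6) + (1)·(-28.5) = -136.3 kcal/mol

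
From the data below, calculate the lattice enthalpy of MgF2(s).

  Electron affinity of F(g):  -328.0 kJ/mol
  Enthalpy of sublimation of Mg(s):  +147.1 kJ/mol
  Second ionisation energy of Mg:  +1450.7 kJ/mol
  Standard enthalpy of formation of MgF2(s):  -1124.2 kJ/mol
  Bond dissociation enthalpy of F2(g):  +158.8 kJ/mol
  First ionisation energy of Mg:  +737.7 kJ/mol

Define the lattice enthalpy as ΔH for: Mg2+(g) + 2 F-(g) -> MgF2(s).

U = -2962.5 kJ/mol

ΔHf° = 1·ΔHsub + 1·(ΣIE) + 1·D(F2) + 2·EA + U
-1124.2 = 1·(+147.1) + 1·(+2188.4) + 1·(+158.8) + 2·(-328.0) + U
U = -1124.2 − (+1838.3) = -2962.5 kJ/mol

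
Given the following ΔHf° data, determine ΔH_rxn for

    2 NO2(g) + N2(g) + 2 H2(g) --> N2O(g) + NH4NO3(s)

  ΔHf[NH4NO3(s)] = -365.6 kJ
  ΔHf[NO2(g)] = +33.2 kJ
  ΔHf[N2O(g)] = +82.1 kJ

Products: 1·(+82.1) + 1·(-365.6) = -283.5
Reactants: 2·(+33.2) + 1·(+0.0) + 2·(+0.0) = +66.4
ΔH_rxn = (-283.5) − (+66.4) = -349.9 kJ

ΔH_rxn = -349.9 kJ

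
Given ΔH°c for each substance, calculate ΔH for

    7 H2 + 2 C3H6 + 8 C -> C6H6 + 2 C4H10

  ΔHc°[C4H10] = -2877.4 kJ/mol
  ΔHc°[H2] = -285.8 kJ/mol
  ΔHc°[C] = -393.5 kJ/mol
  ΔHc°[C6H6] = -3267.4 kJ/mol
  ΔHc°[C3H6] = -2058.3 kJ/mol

ΔH = -243.0 kJ/mol

Using ΔH = Σ nΔHc°(reactants) − Σ nΔHc°(products):
= [7·(-285.8) + 2·(-2058.3) + 8·(-393.5)] − [1·(-3267.4) + 2·(-2877.4)]
= -243.0 kJ/mol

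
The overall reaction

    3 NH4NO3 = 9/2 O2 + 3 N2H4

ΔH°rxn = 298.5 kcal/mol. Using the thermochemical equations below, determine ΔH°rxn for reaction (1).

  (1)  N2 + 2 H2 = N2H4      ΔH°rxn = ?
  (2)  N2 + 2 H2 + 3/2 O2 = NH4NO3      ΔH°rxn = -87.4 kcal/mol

ΔH°rxn = 12.1 kcal/mol

(1) × 3 (scale by 3 for the 3 N2H4): contributes 3·x
(2) reversed and × 3 (NH4NO3 must end up as a reactant; ×3 to match 3 NH4NO3 in the target): (-3)·(-87.4) = +262.2 kcal/mol
+298.5 = (+262.2) + 3·x
x = (+298.5 − (+262.2)) / (3) = 12.1 kcal/mol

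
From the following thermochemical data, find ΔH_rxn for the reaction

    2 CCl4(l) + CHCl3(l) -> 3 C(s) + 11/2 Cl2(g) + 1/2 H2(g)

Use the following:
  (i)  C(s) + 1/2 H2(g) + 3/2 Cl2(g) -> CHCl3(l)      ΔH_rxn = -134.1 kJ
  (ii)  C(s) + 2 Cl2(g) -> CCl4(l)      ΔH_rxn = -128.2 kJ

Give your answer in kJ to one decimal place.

(i) reversed (CHCl3(l) must end up as a reactant): +134.1 kJ
(ii) reversed and × 2 (reverse to put CCl4(l) on the reactant side; scale by 2 for the 2 CCl4(l)): (-2)·(-128.2) = +256.4 kJ
Combining the equations, ΔH_rxn = (+134.1) + (+256.4) = 390.5 kJ

ΔH_rxn = 390.5 kJ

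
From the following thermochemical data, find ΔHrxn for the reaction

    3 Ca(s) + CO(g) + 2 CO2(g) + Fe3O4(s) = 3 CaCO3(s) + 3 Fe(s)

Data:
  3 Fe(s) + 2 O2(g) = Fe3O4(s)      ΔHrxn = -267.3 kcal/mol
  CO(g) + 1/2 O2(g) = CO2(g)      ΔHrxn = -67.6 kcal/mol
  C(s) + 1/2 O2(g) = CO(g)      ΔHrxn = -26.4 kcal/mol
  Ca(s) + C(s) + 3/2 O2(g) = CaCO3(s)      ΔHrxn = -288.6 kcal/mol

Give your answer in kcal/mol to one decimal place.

equation 1 reversed: +267.3 kcal/mol
equation 2 reversed and × 2: (-2)·(-67.6) = +135.2 kcal/mol
equation 3 reversed and × 3: (-3)·(-26.4) = +79.2 kcal/mol
equation 4 × 3: (3)·(-288.6) = -865.8 kcal/mol
Since enthalpy is a state function, ΔHrxn = (+267.3) + (+135.2) + (+79.2) + (-865.8) = -384.1 kcal/mol

ΔHrxn = -384.1 kcal/mol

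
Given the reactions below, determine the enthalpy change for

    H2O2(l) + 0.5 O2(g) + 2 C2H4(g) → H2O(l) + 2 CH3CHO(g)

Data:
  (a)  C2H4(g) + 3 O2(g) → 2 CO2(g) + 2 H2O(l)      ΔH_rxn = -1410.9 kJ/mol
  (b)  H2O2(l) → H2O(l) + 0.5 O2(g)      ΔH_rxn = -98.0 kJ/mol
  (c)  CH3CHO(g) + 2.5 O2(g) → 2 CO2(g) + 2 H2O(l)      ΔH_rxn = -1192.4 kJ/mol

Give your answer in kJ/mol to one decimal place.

ΔH_rxn = -535.0 kJ/mol

(a) × 2 (scale by 2 for the 2 C2H4(g)): (2)·(-1410.9) = -2821.8 kJ/mol
(b) as written (H2O2(l) already on the reactant side): -98.0 kJ/mol
(c) reversed and × 2 (reverse to put CH3CHO(g) on the product side; ×2 to match 2 CH3CHO(g) in the target): (-2)·(-1192.4) = +2384.8 kJ/mol
Since enthalpy is a state function, ΔH_rxn = (-2821.8) + (-98.0) + (+2384.8) = -535.0 kJ/mol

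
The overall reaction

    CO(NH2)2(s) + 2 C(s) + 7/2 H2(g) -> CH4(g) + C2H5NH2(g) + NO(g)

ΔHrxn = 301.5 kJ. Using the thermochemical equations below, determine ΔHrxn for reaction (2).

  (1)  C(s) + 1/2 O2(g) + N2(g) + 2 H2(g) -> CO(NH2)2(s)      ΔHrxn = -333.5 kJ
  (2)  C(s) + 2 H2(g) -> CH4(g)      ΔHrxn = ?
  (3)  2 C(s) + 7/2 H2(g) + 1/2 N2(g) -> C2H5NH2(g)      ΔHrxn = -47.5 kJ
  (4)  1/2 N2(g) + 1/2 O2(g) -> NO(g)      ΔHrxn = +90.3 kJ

(1) reversed (reverse to put CO(NH2)2(s) on the reactant side): +333.5 kJ
(2) as written (CH4(g) already on the product side): contributes x
(3) as written (C2H5NH2(g) already on the product side): -47.5 kJ
(4) as written (NO(g) already on the product side): +90.3 kJ
+301.5 = (+333.5) + (-47.5) + (+90.3) + x
x = (+301.5 − (+376.3)) / (1) = -74.8 kJ

ΔHrxn = -74.8 kJ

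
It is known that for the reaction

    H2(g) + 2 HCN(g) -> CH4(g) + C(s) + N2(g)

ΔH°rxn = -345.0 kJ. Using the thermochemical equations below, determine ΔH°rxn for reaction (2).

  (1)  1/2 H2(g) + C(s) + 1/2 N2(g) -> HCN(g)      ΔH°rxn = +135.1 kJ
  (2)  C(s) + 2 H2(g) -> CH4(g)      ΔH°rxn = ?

ΔH°rxn = -74.8 kJ

(1) reversed and × 2 (HCN(g) must end up as a reactant; scale by 2 for the 2 HCN(g)): (-2)·(+135.1) = -270.2 kJ
(2) as written (CH4(g) already on the product side): contributes x
-345.0 = (-270.2) + x
x = (-345.0 − (-270.2)) / (1) = -74.8 kJ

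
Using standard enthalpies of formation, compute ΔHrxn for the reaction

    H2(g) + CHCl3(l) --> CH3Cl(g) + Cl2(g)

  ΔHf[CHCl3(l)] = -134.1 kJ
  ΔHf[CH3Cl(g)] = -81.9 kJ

Products: 1·(-81.9) + 1·(+0.0) = -81.9
Reactants: 1·(+0.0) + 1·(-134.1) = -134.1
ΔHrxn = (-81.9) − (-134.1) = 52.2 kJ

ΔHrxn = 52.2 kJ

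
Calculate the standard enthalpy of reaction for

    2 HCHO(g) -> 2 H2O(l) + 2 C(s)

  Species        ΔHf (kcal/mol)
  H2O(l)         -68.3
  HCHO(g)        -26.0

Products: 2·(-68.3) + 2·(+0.0) = -136.6
Reactants: 2·(-26.0) = -52.0
ΔH_rxn = (-136.6) − (-52.0) = -84.6 kcal/mol

ΔH_rxn = -84.6 kcal/mol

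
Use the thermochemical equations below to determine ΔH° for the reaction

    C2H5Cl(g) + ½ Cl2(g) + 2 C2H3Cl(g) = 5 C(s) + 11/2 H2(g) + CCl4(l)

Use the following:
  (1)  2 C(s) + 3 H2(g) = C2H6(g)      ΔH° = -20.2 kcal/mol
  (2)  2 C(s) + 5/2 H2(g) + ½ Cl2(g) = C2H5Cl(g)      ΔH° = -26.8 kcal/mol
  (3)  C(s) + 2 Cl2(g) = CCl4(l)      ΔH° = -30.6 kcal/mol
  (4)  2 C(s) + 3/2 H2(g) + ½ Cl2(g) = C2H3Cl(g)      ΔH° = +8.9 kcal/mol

(1): not needed.
(2) reversed: +26.8 kcal/mol
(3) as written: -30.6 kcal/mol
(4) reversed and × 2: (-2)·(+8.9) = -17.8 kcal/mol
By Hess's law, ΔH° = (+26.8) + (-30.6) + (-17.8) = -21.6 kcal/mol

ΔH° = -21.6 kcal/mol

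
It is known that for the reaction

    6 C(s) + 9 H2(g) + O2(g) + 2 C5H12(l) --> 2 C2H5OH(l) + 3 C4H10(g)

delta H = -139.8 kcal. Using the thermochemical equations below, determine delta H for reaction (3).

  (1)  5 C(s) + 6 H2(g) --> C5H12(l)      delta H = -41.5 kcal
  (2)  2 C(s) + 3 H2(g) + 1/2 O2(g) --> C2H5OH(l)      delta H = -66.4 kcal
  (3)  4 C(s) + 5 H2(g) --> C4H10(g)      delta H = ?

delta H = -30.0 kcal

(1) reversed and × 2 (C5H12(l) must end up as a reactant; scale by 2 for the 2 C5H12(l)): (-2)·(-41.5) = +83.0 kcal
(2) × 2 (scale by 2 for the 2 C2H5OH(l)): (2)·(-66.4) = -132.8 kcal
(3) × 3 (×3 to match 3 C4H10(g) in the target): contributes 3·x
-139.8 = (+83.0) + (-132.8) + 3·x
x = (-139.8 − (-49.8)) / (3) = -30.0 kcal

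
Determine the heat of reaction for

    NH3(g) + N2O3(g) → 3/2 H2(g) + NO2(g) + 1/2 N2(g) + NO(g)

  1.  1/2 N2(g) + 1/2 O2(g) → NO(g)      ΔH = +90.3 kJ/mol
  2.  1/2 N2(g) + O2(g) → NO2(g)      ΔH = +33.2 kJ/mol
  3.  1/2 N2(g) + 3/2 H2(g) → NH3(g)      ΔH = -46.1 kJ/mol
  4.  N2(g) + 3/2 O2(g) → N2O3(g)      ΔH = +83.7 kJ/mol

eq. 1 as written: +90.3 kJ/mol
eq. 2 as written: +33.2 kJ/mol
eq. 3 reversed: +46.1 kJ/mol
eq. 4 reversed: -83.7 kJ/mol
Summing the manipulated equations, ΔH = (+90.3) + (+33.2) + (+46.1) + (-83.7) = 85.9 kJ/mol

ΔH = 85.9 kJ/mol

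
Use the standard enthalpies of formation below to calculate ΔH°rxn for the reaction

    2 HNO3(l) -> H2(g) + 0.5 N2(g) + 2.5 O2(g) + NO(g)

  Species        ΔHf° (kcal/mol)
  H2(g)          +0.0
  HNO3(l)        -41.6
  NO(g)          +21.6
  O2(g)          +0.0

ΔH°rxn = 104.8 kcal/mol

Products: 1·(+0.0) + 1/2·(+0.0) + 5/2·(+0.0) + 1·(+21.6) = +21.6
Reactants: 2·(-41.6) = -83.2
ΔH°rxn = (+21.6) − (-83.2) = 104.8 kcal/mol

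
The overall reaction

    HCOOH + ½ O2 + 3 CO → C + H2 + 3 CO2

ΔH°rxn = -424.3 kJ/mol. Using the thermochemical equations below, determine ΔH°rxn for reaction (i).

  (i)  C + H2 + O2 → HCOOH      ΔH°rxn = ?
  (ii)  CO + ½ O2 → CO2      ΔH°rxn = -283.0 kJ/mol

(i) reversed: contributes −x
(ii) × 3: (3)·(-283.0) = -849.0 kJ/mol
-424.3 = (-849.0) − x
x = (-424.3 − (-849.0)) / (-1) = -424.7 kJ/mol

ΔH°rxn = -424.7 kJ/mol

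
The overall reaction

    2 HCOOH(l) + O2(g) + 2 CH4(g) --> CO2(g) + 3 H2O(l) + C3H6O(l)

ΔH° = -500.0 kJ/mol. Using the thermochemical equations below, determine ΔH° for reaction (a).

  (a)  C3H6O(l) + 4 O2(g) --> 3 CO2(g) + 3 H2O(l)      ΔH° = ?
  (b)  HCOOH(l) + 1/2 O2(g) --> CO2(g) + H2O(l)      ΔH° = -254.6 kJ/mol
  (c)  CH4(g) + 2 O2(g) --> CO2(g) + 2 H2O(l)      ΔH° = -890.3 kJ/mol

ΔH° = -1789.8 kJ/mol

(a) reversed: contributes −x
(b) × 2: (2)·(-254.6) = -509.2 kJ/mol
(c) × 2: (2)·(-890.3) = -1780.6 kJ/mol
-500.0 = (-509.2) + (-1780.6) − x
x = (-500.0 − (-2289.8)) / (-1) = -1789.8 kJ/mol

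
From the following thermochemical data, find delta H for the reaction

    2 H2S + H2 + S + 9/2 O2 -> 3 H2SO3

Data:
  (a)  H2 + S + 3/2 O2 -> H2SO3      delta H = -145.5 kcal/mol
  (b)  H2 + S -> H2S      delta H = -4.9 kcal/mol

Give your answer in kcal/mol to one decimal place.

delta H = -426.7 kcal/mol

(a) × 3 (×3 to match 3 H2SO3 in the target): (3)·(-145.5) = -436.5 kcal/mol
(b) reversed and × 2 (H2S must end up as a reactant; scale by 2 for the 2 H2S): (-2)·(-4.9) = +9.8 kcal/mol
Combining the equations, delta H = (-436.5) + (+9.8) = -426.7 kcal/mol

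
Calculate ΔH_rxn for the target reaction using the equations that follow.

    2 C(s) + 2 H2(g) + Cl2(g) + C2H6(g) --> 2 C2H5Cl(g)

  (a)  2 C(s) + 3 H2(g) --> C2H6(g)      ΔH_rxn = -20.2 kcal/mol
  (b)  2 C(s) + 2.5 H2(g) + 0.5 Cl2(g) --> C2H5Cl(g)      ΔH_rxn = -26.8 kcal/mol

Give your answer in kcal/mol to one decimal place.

(a) reversed (reverse to put C2H6(g) on the reactant side): +20.2 kcal/mol
(b) × 2 (×2 to match 2 C2H5Cl(g) in the target): (2)·(-26.8) = -53.6 kcal/mol
Summing the manipulated equations, ΔH_rxn = (-1)·(-20.2) + (2)·(-26.8) = -33.4 kcal/mol

ΔH_rxn = -33.4 kcal/mol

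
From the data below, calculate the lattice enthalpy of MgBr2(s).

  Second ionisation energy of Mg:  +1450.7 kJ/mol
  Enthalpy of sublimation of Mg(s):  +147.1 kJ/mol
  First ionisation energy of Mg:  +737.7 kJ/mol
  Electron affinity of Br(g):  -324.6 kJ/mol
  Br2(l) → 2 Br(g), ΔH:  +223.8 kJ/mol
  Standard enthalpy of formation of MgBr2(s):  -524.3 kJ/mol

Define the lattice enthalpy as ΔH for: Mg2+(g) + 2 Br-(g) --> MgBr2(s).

U = -2434.4 kJ/mol

ΔHf° = 1·ΔHsub + 1·(ΣIE) + 1·D(Br2) + 2·EA + U
-524.3 = 1·(+147.1) + 1·(+2188.4) + 1·(+223.8) + 2·(-324.6) + U
U = -524.3 − (+1910.1) = -2434.4 kJ/mol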